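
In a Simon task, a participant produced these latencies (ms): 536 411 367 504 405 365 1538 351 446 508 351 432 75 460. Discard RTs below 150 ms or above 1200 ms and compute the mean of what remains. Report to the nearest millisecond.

428 ms

Excluded: 75, 1538
Retained (n=12): Σ = 5136
Mean = 5136/12 = 428.0000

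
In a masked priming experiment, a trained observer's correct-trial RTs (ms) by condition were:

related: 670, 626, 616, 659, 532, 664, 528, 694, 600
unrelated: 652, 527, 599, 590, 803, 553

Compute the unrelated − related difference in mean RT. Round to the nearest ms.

0 ms

M(related) = 5589/9 = 621.000
M(unrelated) = 3724/6 = 620.667
Difference = 620.667 − 621.000 = -0.333 ms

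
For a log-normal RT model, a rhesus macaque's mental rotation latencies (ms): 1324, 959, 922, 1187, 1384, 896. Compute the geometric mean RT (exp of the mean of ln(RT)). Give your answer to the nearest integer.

ln(RT): 7.1884, 6.8659, 6.8265, 7.0792, 7.2327, 6.7979
Mean ln(RT) = 41.9907/6 = 6.99845
Geometric mean = exp(6.99845) = 1094.94 ms

1095 ms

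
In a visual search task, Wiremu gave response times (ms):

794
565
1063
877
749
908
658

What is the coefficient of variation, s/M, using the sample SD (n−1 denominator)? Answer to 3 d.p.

0.207

n = 7, Σ = 5614, M = 802.0000
Σ(x−M)² = 164760.000; s = √(164760.000/6) = 165.7106
CV = 165.7106 / 802.0000 = 0.20662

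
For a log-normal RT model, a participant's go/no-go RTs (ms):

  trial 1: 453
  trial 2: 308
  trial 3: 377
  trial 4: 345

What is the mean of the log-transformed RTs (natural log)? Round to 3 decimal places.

ln(RT): 6.1159, 5.7301, 5.9322, 5.8435
Σ ln(RT) = 23.6218
Mean = 23.6218/4 = 5.90545

5.905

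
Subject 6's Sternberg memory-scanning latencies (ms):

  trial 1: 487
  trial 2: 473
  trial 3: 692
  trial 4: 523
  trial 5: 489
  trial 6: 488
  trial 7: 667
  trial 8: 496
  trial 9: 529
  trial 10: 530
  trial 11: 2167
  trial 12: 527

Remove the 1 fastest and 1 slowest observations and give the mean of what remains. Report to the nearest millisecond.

Sorted: 473, 487, 488, 489, 496, 523, 527, 529, 530, 667, 692, 2167
Drop lowest 1 (473) and highest 1 (2167)
Remaining (n=10): Σ = 5428, mean = 5428/10 = 542.800

543 ms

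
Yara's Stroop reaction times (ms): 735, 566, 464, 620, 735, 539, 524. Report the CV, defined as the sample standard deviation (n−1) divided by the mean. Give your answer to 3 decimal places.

n = 7, Σ = 4183, M = 597.5714
Σ(x−M)² = 65957.714; s = √(65957.714/6) = 104.8473
CV = 104.8473 / 597.5714 = 0.17546

0.175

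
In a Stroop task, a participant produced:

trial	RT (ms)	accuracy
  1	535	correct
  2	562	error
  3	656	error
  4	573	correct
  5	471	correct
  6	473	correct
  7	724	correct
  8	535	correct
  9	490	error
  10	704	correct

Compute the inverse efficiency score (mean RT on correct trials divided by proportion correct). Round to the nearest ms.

819 ms

Correct trials (n=7): 535, 573, 471, 473, 724, 535, 704
Mean correct RT = 4015/7 = 573.5714 ms
Proportion correct = 7/10
IES = 573.5714 / (7/10) = 819.388 ms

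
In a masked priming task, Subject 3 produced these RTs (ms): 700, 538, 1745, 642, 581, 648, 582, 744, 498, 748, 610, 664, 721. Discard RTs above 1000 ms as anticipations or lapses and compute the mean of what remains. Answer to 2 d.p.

Excluded: 1745
Retained (n=12): Σ = 7676
Mean = 7676/12 = 639.6667

639.67 ms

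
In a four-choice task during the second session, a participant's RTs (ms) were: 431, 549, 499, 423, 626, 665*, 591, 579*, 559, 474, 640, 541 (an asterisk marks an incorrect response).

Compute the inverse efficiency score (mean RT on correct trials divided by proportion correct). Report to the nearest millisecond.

640 ms

Correct trials (n=10): 431, 549, 499, 423, 626, 591, 559, 474, 640, 541
Mean correct RT = 5333/10 = 533.3000 ms
Proportion correct = 10/12
IES = 533.3000 / (10/12) = 639.960 ms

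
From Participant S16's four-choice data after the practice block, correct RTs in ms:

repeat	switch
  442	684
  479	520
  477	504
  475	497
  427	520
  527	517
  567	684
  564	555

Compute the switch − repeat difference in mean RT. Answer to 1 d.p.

65.4 ms

M(repeat) = 3958/8 = 494.750
M(switch) = 4481/8 = 560.125
Difference = 560.125 − 494.750 = 65.375 ms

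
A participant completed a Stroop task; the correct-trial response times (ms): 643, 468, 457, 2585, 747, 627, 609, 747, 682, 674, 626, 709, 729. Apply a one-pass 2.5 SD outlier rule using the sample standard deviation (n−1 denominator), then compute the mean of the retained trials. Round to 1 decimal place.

643.2 ms

n = 13, ΣRT = 10303, M = 792.538
Σ(x−M)² = 3583449.23; s = √(3583449.23/12) = 546.462
Cutoffs: 792.538 ± 2.5·546.462 → [-573.6, 2158.7]
Outside: 2585 → excluded.
Retained (n=12): Σ = 7718, mean = 7718/12 = 643.167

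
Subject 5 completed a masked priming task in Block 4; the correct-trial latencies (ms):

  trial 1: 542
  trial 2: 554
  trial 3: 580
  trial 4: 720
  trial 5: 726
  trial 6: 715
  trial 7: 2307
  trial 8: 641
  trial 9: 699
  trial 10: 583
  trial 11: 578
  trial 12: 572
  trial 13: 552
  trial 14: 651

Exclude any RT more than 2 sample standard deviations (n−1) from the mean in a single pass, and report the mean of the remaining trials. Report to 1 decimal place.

624.1 ms

n = 14, ΣRT = 10420, M = 744.286
Σ(x−M)² = 2689716.86; s = √(2689716.86/13) = 454.864
Cutoffs: 744.286 ± 2·454.864 → [-165.4, 1654.0]
Outside: 2307 → excluded.
Retained (n=13): Σ = 8113, mean = 8113/13 = 624.077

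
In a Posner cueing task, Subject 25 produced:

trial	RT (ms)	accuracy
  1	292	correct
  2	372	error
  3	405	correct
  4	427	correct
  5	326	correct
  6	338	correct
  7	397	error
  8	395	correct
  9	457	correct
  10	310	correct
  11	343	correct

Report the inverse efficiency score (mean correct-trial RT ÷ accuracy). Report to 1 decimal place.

447.2 ms

Correct trials (n=9): 292, 405, 427, 326, 338, 395, 457, 310, 343
Mean correct RT = 3293/9 = 365.8889 ms
Proportion correct = 9/11
IES = 365.8889 / (9/11) = 447.198 ms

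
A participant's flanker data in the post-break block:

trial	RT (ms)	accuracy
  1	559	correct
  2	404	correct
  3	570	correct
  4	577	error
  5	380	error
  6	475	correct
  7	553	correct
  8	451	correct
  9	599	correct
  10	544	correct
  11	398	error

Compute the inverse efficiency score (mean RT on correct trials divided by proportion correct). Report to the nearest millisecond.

Correct trials (n=8): 559, 404, 570, 475, 553, 451, 599, 544
Mean correct RT = 4155/8 = 519.3750 ms
Proportion correct = 8/11
IES = 519.3750 / (8/11) = 714.141 ms

714 ms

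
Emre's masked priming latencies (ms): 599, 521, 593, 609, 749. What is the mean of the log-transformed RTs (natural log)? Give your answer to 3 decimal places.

6.413

ln(RT): 6.3953, 6.2558, 6.3852, 6.4118, 6.6187
Σ ln(RT) = 32.0668
Mean = 32.0668/5 = 6.41335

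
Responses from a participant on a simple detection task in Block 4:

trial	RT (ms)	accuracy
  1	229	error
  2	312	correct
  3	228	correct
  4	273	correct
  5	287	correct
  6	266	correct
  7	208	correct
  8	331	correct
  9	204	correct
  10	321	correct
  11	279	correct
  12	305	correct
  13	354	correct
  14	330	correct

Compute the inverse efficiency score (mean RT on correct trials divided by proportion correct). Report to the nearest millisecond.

Correct trials (n=13): 312, 228, 273, 287, 266, 208, 331, 204, 321, 279, 305, 354, 330
Mean correct RT = 3698/13 = 284.4615 ms
Proportion correct = 13/14
IES = 284.4615 / (13/14) = 306.343 ms

306 ms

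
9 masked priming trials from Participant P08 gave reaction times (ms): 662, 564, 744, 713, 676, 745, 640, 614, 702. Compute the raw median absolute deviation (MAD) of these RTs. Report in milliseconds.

37 ms

Sorted: 564, 614, 640, 662, 676, 702, 713, 744, 745 → median = 676
|x − 676|: 14, 112, 68, 37, 0, 69, 36, 62, 26
Sorted deviations: 0, 14, 26, 36, 37, 62, 68, 69, 112 → MAD = 37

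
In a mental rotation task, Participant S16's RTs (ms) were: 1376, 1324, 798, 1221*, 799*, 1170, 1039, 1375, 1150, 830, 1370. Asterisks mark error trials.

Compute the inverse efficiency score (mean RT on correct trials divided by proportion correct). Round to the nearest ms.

Correct trials (n=9): 1376, 1324, 798, 1170, 1039, 1375, 1150, 830, 1370
Mean correct RT = 10432/9 = 1159.1111 ms
Proportion correct = 9/11
IES = 1159.1111 / (9/11) = 1416.691 ms

1417 ms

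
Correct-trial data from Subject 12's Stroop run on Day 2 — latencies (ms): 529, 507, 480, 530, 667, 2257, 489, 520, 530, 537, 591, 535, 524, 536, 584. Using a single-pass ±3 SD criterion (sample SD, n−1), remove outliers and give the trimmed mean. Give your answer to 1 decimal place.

n = 15, ΣRT = 9816, M = 654.400
Σ(x−M)² = 2780761.60; s = √(2780761.60/14) = 445.675
Cutoffs: 654.400 ± 3·445.675 → [-682.6, 1991.4]
Outside: 2257 → excluded.
Retained (n=14): Σ = 7559, mean = 7559/14 = 539.929

539.9 ms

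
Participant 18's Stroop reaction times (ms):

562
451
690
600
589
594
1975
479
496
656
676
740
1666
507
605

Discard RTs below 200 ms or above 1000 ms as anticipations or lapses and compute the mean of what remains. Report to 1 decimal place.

588.1 ms

Excluded: 1666, 1975
Retained (n=13): Σ = 7645
Mean = 7645/13 = 588.0769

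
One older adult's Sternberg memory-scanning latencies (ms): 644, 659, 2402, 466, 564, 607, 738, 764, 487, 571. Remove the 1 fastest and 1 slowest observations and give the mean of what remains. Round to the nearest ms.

Sorted: 466, 487, 564, 571, 607, 644, 659, 738, 764, 2402
Drop lowest 1 (466) and highest 1 (2402)
Remaining (n=8): Σ = 5034, mean = 5034/8 = 629.250

629 ms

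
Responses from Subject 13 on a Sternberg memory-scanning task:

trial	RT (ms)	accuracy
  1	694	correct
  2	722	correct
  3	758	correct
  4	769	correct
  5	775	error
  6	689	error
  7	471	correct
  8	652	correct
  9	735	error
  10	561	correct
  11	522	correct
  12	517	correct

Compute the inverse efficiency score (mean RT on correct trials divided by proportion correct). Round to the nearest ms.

Correct trials (n=9): 694, 722, 758, 769, 471, 652, 561, 522, 517
Mean correct RT = 5666/9 = 629.5556 ms
Proportion correct = 9/12
IES = 629.5556 / (9/12) = 839.407 ms

839 ms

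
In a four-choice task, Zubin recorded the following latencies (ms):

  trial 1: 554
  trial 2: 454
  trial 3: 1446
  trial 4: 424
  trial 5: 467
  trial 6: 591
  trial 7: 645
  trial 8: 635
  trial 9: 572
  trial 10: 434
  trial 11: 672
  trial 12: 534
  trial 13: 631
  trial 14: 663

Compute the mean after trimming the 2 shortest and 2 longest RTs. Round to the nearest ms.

Sorted: 424, 434, 454, 467, 534, 554, 572, 591, 631, 635, 645, 663, 672, 1446
Drop lowest 2 (424, 434) and highest 2 (672, 1446)
Remaining (n=10): Σ = 5746, mean = 5746/10 = 574.600

575 ms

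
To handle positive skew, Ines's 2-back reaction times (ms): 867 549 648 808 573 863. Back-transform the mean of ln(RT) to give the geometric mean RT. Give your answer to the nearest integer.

705 ms

ln(RT): 6.7650, 6.3081, 6.4739, 6.6946, 6.3509, 6.7604
Mean ln(RT) = 39.3529/6 = 6.55882
Geometric mean = exp(6.55882) = 705.44 ms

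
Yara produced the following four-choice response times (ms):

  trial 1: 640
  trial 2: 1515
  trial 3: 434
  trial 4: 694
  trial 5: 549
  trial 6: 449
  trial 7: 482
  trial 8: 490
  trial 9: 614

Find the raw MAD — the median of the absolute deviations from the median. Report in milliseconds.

91 ms

Sorted: 434, 449, 482, 490, 549, 614, 640, 694, 1515 → median = 549
|x − 549|: 91, 966, 115, 145, 0, 100, 67, 59, 65
Sorted deviations: 0, 59, 65, 67, 91, 100, 115, 145, 966 → MAD = 91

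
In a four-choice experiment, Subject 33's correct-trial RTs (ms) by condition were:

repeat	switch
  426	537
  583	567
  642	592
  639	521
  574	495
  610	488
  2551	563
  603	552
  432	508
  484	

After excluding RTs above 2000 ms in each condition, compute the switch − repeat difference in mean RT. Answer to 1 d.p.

repeat: exclude 2551
M(repeat) = 4993/9 = 554.778
M(switch) = 4823/9 = 535.889
Difference = 535.889 − 554.778 = -18.889 ms

-18.9 ms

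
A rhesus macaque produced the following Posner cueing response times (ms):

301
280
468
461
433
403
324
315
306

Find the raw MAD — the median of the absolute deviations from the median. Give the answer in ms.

44 ms

Sorted: 280, 301, 306, 315, 324, 403, 433, 461, 468 → median = 324
|x − 324|: 23, 44, 144, 137, 109, 79, 0, 9, 18
Sorted deviations: 0, 9, 18, 23, 44, 79, 109, 137, 144 → MAD = 44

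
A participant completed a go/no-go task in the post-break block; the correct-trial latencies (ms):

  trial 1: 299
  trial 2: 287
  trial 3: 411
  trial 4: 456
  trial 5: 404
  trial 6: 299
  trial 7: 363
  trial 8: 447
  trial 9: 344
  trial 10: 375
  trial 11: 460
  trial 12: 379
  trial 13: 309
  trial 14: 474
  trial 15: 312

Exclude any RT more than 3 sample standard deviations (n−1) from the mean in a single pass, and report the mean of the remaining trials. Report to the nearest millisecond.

n = 15, ΣRT = 5619, M = 374.600
Σ(x−M)² = 59647.60; s = √(59647.60/14) = 65.273
Cutoffs: 374.600 ± 3·65.273 → [178.8, 570.4]
No RTs fall outside the cutoffs; all 15 retained. Mean = 5619/15 = 374.600

375 ms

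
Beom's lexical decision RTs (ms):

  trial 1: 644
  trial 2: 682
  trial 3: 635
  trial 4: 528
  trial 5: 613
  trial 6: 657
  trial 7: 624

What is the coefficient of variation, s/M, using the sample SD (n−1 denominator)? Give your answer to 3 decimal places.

n = 7, Σ = 4383, M = 626.1429
Σ(x−M)² = 14278.857; s = √(14278.857/6) = 48.7833
CV = 48.7833 / 626.1429 = 0.07791

0.078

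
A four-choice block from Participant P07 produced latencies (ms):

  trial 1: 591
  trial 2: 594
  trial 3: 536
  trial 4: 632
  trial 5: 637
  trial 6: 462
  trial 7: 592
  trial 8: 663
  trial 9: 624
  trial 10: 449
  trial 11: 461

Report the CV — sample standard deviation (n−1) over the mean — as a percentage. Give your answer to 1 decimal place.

13.7%

n = 11, Σ = 6241, M = 567.3636
Σ(x−M)² = 60664.545; s = √(60664.545/10) = 77.8874
CV = 77.8874 / 567.3636 = 0.13728 = 13.728%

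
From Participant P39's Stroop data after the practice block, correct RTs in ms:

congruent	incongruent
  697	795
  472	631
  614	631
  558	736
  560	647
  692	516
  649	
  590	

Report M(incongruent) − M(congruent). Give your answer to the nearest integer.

55 ms

M(congruent) = 4832/8 = 604.000
M(incongruent) = 3956/6 = 659.333
Difference = 659.333 − 604.000 = 55.333 ms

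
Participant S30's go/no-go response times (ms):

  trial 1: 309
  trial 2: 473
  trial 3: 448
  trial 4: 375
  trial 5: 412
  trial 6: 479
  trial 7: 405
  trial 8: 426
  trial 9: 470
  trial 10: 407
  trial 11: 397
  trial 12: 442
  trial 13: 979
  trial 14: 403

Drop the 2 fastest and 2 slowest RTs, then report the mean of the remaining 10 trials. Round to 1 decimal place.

428.3 ms

Sorted: 309, 375, 397, 403, 405, 407, 412, 426, 442, 448, 470, 473, 479, 979
Drop lowest 2 (309, 375) and highest 2 (479, 979)
Remaining (n=10): Σ = 4283, mean = 4283/10 = 428.300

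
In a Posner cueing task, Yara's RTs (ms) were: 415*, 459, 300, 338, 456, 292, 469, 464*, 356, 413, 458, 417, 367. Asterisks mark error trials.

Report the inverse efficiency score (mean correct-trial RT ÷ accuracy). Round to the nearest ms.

465 ms

Correct trials (n=11): 459, 300, 338, 456, 292, 469, 356, 413, 458, 417, 367
Mean correct RT = 4325/11 = 393.1818 ms
Proportion correct = 11/13
IES = 393.1818 / (11/13) = 464.669 ms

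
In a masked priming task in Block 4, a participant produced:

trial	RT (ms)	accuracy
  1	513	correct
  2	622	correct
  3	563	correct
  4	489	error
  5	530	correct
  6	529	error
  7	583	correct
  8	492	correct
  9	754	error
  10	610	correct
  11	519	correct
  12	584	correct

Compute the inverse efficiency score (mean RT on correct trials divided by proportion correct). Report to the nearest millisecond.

743 ms

Correct trials (n=9): 513, 622, 563, 530, 583, 492, 610, 519, 584
Mean correct RT = 5016/9 = 557.3333 ms
Proportion correct = 9/12
IES = 557.3333 / (9/12) = 743.111 ms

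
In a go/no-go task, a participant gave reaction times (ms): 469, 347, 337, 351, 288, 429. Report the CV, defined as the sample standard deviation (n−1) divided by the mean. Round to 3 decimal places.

0.179

n = 6, Σ = 2221, M = 370.1667
Σ(x−M)² = 21984.833; s = √(21984.833/5) = 66.3096
CV = 66.3096 / 370.1667 = 0.17913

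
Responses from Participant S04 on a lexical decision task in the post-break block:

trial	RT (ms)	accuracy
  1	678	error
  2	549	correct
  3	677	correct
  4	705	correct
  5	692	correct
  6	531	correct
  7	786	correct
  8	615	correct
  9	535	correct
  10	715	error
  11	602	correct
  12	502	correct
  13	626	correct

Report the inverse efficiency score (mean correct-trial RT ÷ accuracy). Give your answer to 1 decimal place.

Correct trials (n=11): 549, 677, 705, 692, 531, 786, 615, 535, 602, 502, 626
Mean correct RT = 6820/11 = 620.0000 ms
Proportion correct = 11/13
IES = 620.0000 / (11/13) = 732.727 ms

732.7 ms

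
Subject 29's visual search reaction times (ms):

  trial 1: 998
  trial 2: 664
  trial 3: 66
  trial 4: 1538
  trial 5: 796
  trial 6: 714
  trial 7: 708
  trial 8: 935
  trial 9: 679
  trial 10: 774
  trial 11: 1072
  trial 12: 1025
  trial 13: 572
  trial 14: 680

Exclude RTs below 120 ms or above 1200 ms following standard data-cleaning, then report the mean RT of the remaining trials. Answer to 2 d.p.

Excluded: 66, 1538
Retained (n=12): Σ = 9617
Mean = 9617/12 = 801.4167

801.42 ms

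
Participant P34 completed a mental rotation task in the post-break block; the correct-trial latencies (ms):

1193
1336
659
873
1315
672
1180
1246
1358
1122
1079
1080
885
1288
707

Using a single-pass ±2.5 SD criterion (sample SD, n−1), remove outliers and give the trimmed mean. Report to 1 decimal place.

1066.2 ms

n = 15, ΣRT = 15993, M = 1066.200
Σ(x−M)² = 854250.40; s = √(854250.40/14) = 247.018
Cutoffs: 1066.200 ± 2.5·247.018 → [448.7, 1683.7]
No RTs fall outside the cutoffs; all 15 retained. Mean = 15993/15 = 1066.200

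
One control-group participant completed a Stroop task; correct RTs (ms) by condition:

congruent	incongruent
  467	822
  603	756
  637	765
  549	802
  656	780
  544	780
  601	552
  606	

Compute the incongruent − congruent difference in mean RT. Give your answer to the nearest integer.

M(congruent) = 4663/8 = 582.875
M(incongruent) = 5257/7 = 751.000
Difference = 751.000 − 582.875 = 168.125 ms

168 ms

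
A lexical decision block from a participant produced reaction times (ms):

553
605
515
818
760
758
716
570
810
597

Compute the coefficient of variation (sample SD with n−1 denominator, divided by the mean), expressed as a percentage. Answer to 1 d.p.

17.0%

n = 10, Σ = 6702, M = 670.2000
Σ(x−M)² = 116731.600; s = √(116731.600/9) = 113.8867
CV = 113.8867 / 670.2000 = 0.16993 = 16.993%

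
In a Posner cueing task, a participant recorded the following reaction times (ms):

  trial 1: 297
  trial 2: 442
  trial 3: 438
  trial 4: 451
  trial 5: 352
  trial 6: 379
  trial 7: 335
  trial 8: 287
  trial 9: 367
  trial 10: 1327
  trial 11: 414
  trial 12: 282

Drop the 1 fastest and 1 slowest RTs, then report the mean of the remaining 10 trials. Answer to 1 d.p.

376.2 ms

Sorted: 282, 287, 297, 335, 352, 367, 379, 414, 438, 442, 451, 1327
Drop lowest 1 (282) and highest 1 (1327)
Remaining (n=10): Σ = 3762, mean = 3762/10 = 376.200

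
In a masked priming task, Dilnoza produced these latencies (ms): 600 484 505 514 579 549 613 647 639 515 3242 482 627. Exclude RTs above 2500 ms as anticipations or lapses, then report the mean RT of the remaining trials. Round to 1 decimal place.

562.8 ms

Excluded: 3242
Retained (n=12): Σ = 6754
Mean = 6754/12 = 562.8333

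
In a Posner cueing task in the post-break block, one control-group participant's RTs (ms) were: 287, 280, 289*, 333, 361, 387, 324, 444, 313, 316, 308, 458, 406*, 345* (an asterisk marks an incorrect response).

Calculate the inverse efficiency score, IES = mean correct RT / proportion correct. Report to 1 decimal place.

440.9 ms

Correct trials (n=11): 287, 280, 333, 361, 387, 324, 444, 313, 316, 308, 458
Mean correct RT = 3811/11 = 346.4545 ms
Proportion correct = 11/14
IES = 346.4545 / (11/14) = 440.942 ms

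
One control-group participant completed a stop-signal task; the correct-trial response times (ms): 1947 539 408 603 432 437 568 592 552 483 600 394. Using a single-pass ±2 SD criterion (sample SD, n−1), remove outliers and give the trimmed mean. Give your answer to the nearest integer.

n = 12, ΣRT = 7555, M = 629.583
Σ(x−M)² = 1958810.92; s = √(1958810.92/11) = 421.988
Cutoffs: 629.583 ± 2·421.988 → [-214.4, 1473.6]
Outside: 1947 → excluded.
Retained (n=11): Σ = 5608, mean = 5608/11 = 509.818

510 ms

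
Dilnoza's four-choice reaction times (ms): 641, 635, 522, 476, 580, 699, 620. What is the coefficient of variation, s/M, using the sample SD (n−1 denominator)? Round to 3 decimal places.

n = 7, Σ = 4173, M = 596.1429
Σ(x−M)² = 34862.857; s = √(34862.857/6) = 76.2265
CV = 76.2265 / 596.1429 = 0.12787

0.128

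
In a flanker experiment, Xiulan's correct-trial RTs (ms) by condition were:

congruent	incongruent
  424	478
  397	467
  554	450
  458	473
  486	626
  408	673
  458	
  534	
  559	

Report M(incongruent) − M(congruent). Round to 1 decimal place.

M(congruent) = 4278/9 = 475.333
M(incongruent) = 3167/6 = 527.833
Difference = 527.833 − 475.333 = 52.500 ms

52.5 ms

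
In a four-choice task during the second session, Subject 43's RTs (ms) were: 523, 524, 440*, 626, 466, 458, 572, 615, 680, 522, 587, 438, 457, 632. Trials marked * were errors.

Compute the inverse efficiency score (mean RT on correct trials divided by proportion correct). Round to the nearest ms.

Correct trials (n=13): 523, 524, 626, 466, 458, 572, 615, 680, 522, 587, 438, 457, 632
Mean correct RT = 7100/13 = 546.1538 ms
Proportion correct = 13/14
IES = 546.1538 / (13/14) = 588.166 ms

588 ms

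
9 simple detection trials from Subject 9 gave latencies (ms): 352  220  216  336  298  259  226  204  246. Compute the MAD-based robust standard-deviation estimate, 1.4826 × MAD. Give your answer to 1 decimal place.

Sorted: 204, 216, 220, 226, 246, 259, 298, 336, 352 → median = 246
|x − 246| sorted: 0, 13, 20, 26, 30, 42, 52, 90, 106 → MAD = 30
Robust SD ≈ 1.4826 × 30 = 44.478

44.5 ms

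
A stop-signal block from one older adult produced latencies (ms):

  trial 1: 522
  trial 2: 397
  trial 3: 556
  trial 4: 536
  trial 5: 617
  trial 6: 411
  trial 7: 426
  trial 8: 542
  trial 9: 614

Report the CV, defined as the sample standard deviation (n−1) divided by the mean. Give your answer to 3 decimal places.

0.163

n = 9, Σ = 4621, M = 513.4444
Σ(x−M)² = 55744.222; s = √(55744.222/8) = 83.4747
CV = 83.4747 / 513.4444 = 0.16258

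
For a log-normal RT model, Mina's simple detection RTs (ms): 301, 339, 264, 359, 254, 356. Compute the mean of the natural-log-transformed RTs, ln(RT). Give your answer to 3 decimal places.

5.734

ln(RT): 5.7071, 5.8260, 5.5759, 5.8833, 5.5373, 5.8749
Σ ln(RT) = 34.4046
Mean = 34.4046/6 = 5.73411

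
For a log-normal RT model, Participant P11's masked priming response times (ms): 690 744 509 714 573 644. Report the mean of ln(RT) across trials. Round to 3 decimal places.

6.462

ln(RT): 6.5367, 6.6120, 6.2324, 6.5709, 6.3509, 6.4677
Σ ln(RT) = 38.7706
Mean = 38.7706/6 = 6.46177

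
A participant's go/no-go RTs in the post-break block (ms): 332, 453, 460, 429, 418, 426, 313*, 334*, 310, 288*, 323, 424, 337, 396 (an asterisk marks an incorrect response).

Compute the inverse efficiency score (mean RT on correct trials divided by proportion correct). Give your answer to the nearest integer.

Correct trials (n=11): 332, 453, 460, 429, 418, 426, 310, 323, 424, 337, 396
Mean correct RT = 4308/11 = 391.6364 ms
Proportion correct = 11/14
IES = 391.6364 / (11/14) = 498.446 ms

498 ms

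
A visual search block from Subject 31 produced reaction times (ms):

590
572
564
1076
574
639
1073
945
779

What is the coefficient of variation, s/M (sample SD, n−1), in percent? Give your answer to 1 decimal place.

29.0%

n = 9, Σ = 6812, M = 756.8889
Σ(x−M)² = 384220.889; s = √(384220.889/8) = 219.1520
CV = 219.1520 / 756.8889 = 0.28954 = 28.954%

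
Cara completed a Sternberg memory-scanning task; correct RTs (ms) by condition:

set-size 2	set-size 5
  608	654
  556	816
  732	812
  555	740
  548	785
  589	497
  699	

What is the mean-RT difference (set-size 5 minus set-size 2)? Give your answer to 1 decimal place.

104.9 ms

M(set-size 2) = 4287/7 = 612.429
M(set-size 5) = 4304/6 = 717.333
Difference = 717.333 − 612.429 = 104.905 ms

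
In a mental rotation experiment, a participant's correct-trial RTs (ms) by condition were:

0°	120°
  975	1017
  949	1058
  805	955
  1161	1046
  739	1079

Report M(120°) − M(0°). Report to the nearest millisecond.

M(0°) = 4629/5 = 925.800
M(120°) = 5155/5 = 1031.000
Difference = 1031.000 − 925.800 = 105.200 ms

105 ms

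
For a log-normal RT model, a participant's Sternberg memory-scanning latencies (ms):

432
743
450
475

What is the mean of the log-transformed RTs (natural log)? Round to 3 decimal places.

6.238

ln(RT): 6.0684, 6.6107, 6.1092, 6.1633
Σ ln(RT) = 24.9517
Mean = 24.9517/4 = 6.23792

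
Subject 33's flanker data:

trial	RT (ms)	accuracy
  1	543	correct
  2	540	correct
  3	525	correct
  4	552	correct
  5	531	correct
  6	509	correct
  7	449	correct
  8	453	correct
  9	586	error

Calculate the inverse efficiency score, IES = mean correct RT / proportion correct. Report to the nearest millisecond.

Correct trials (n=8): 543, 540, 525, 552, 531, 509, 449, 453
Mean correct RT = 4102/8 = 512.7500 ms
Proportion correct = 8/9
IES = 512.7500 / (8/9) = 576.844 ms

577 ms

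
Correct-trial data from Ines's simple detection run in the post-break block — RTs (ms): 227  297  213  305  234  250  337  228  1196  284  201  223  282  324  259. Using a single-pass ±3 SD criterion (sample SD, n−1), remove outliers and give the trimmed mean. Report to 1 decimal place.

n = 15, ΣRT = 4860, M = 324.000
Σ(x−M)² = 839084.00; s = √(839084.00/14) = 244.815
Cutoffs: 324.000 ± 3·244.815 → [-410.4, 1058.4]
Outside: 1196 → excluded.
Retained (n=14): Σ = 3664, mean = 3664/14 = 261.714

261.7 ms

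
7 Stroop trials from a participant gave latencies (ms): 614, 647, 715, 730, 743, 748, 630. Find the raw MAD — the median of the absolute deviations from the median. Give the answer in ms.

Sorted: 614, 630, 647, 715, 730, 743, 748 → median = 715
|x − 715|: 101, 68, 0, 15, 28, 33, 85
Sorted deviations: 0, 15, 28, 33, 68, 85, 101 → MAD = 33

33 ms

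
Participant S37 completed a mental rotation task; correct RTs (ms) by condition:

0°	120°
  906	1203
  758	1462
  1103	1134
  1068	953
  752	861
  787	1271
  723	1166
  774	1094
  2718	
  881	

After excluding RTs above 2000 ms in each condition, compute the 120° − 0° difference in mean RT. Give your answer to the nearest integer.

282 ms

0°: exclude 2718
M(0°) = 7752/9 = 861.333
M(120°) = 9144/8 = 1143.000
Difference = 1143.000 − 861.333 = 281.667 ms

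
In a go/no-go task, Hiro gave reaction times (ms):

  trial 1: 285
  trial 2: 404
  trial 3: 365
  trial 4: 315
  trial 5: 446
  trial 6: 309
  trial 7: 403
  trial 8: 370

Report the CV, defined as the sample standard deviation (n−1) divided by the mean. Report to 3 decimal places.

0.153

n = 8, Σ = 2897, M = 362.1250
Σ(x−M)² = 21520.875; s = √(21520.875/7) = 55.4474
CV = 55.4474 / 362.1250 = 0.15312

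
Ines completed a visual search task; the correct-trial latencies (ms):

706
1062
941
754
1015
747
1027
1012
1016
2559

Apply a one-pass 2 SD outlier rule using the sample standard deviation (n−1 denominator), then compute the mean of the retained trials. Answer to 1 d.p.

n = 10, ΣRT = 10839, M = 1083.900
Σ(x−M)² = 2579728.90; s = √(2579728.90/9) = 535.384
Cutoffs: 1083.900 ± 2·535.384 → [13.1, 2154.7]
Outside: 2559 → excluded.
Retained (n=9): Σ = 8280, mean = 8280/9 = 920.000

920.0 ms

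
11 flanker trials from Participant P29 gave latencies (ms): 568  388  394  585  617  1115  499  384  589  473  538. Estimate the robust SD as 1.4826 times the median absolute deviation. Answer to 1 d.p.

Sorted: 384, 388, 394, 473, 499, 538, 568, 585, 589, 617, 1115 → median = 538
|x − 538| sorted: 0, 30, 39, 47, 51, 65, 79, 144, 150, 154, 577 → MAD = 65
Robust SD ≈ 1.4826 × 65 = 96.369

96.4 ms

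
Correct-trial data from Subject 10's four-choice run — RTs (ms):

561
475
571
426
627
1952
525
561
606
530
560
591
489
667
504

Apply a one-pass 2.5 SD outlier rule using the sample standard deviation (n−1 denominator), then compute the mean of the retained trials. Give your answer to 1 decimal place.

n = 15, ΣRT = 9645, M = 643.000
Σ(x−M)² = 1888950.00; s = √(1888950.00/14) = 367.321
Cutoffs: 643.000 ± 2.5·367.321 → [-275.3, 1561.3]
Outside: 1952 → excluded.
Retained (n=14): Σ = 7693, mean = 7693/14 = 549.500

549.5 ms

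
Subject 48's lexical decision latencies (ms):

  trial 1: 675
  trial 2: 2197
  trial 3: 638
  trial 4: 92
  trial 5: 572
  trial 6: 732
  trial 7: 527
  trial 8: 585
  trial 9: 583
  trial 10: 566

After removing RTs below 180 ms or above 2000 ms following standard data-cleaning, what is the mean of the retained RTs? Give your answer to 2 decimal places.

Excluded: 92, 2197
Retained (n=8): Σ = 4878
Mean = 4878/8 = 609.7500

609.75 ms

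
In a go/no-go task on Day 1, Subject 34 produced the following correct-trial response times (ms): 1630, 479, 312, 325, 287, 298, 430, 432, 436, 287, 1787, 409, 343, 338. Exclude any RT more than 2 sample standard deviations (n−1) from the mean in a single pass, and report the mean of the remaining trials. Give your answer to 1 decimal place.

364.7 ms

n = 14, ΣRT = 7793, M = 556.643
Σ(x−M)² = 3159097.21; s = √(3159097.21/13) = 492.958
Cutoffs: 556.643 ± 2·492.958 → [-429.3, 1542.6]
Outside: 1630, 1787 → excluded.
Retained (n=12): Σ = 4376, mean = 4376/12 = 364.667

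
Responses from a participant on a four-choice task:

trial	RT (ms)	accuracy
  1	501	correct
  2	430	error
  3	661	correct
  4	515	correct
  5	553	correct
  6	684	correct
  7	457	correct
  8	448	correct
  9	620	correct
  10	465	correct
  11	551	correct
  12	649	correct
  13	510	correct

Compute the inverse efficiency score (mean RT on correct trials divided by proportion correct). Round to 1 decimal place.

597.1 ms

Correct trials (n=12): 501, 661, 515, 553, 684, 457, 448, 620, 465, 551, 649, 510
Mean correct RT = 6614/12 = 551.1667 ms
Proportion correct = 12/13
IES = 551.1667 / (12/13) = 597.097 ms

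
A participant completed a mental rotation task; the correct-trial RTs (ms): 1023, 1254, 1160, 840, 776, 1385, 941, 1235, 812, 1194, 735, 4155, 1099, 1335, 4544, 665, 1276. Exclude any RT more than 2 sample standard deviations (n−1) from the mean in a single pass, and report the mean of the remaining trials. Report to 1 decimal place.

1048.7 ms

n = 17, ΣRT = 24429, M = 1437.000
Σ(x−M)² = 20094472.00; s = √(20094472.00/16) = 1120.671
Cutoffs: 1437.000 ± 2·1120.671 → [-804.3, 3678.3]
Outside: 4155, 4544 → excluded.
Retained (n=15): Σ = 15730, mean = 15730/15 = 1048.667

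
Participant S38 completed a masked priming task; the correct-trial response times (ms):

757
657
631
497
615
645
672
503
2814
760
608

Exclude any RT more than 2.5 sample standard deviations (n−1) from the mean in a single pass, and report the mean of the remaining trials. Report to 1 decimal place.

634.5 ms

n = 11, ΣRT = 9159, M = 832.636
Σ(x−M)² = 4388454.55; s = √(4388454.55/10) = 662.454
Cutoffs: 832.636 ± 2.5·662.454 → [-823.5, 2488.8]
Outside: 2814 → excluded.
Retained (n=10): Σ = 6345, mean = 6345/10 = 634.500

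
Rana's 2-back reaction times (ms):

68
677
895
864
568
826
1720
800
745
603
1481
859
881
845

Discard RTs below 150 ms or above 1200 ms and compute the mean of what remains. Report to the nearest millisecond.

778 ms

Excluded: 68, 1481, 1720
Retained (n=11): Σ = 8563
Mean = 8563/11 = 778.4545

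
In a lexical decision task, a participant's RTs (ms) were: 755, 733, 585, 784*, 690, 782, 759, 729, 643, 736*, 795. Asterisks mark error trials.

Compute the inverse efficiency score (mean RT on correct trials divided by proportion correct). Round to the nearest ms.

879 ms

Correct trials (n=9): 755, 733, 585, 690, 782, 759, 729, 643, 795
Mean correct RT = 6471/9 = 719.0000 ms
Proportion correct = 9/11
IES = 719.0000 / (9/11) = 878.778 ms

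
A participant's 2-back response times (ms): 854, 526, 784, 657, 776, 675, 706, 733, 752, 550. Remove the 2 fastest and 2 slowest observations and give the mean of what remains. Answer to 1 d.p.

716.5 ms

Sorted: 526, 550, 657, 675, 706, 733, 752, 776, 784, 854
Drop lowest 2 (526, 550) and highest 2 (784, 854)
Remaining (n=6): Σ = 4299, mean = 4299/6 = 716.500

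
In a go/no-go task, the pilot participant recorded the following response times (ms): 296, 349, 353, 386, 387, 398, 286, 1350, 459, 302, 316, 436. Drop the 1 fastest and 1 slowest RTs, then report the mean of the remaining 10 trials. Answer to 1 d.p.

368.2 ms

Sorted: 286, 296, 302, 316, 349, 353, 386, 387, 398, 436, 459, 1350
Drop lowest 1 (286) and highest 1 (1350)
Remaining (n=10): Σ = 3682, mean = 3682/10 = 368.200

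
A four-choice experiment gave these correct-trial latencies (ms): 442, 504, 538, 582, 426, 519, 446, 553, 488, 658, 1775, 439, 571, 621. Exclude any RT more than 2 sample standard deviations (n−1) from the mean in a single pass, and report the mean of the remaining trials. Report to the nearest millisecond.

n = 14, ΣRT = 8562, M = 611.571
Σ(x−M)² = 1522971.43; s = √(1522971.43/13) = 342.274
Cutoffs: 611.571 ± 2·342.274 → [-73.0, 1296.1]
Outside: 1775 → excluded.
Retained (n=13): Σ = 6787, mean = 6787/13 = 522.077

522 ms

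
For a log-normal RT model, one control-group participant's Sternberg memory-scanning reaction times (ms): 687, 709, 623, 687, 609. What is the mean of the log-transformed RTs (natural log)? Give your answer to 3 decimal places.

6.495

ln(RT): 6.5323, 6.5639, 6.4345, 6.5323, 6.4118
Σ ln(RT) = 32.4749
Mean = 32.4749/5 = 6.49498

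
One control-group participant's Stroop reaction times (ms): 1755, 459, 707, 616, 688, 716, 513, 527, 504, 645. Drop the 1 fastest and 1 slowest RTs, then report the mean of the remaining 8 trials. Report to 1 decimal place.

614.5 ms

Sorted: 459, 504, 513, 527, 616, 645, 688, 707, 716, 1755
Drop lowest 1 (459) and highest 1 (1755)
Remaining (n=8): Σ = 4916, mean = 4916/8 = 614.500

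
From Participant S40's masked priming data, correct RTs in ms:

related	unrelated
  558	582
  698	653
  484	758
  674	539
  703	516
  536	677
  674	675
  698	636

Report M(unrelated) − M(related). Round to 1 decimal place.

1.4 ms

M(related) = 5025/8 = 628.125
M(unrelated) = 5036/8 = 629.500
Difference = 629.500 − 628.125 = 1.375 ms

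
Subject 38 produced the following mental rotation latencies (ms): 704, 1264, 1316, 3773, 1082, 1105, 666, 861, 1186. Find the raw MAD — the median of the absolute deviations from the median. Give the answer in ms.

211 ms

Sorted: 666, 704, 861, 1082, 1105, 1186, 1264, 1316, 3773 → median = 1105
|x − 1105|: 401, 159, 211, 2668, 23, 0, 439, 244, 81
Sorted deviations: 0, 23, 81, 159, 211, 244, 401, 439, 2668 → MAD = 211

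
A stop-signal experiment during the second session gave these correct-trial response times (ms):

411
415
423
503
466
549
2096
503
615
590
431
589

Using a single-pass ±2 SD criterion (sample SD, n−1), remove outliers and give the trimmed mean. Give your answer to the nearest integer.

n = 12, ΣRT = 7591, M = 632.583
Σ(x−M)² = 2394932.92; s = √(2394932.92/11) = 466.606
Cutoffs: 632.583 ± 2·466.606 → [-300.6, 1565.8]
Outside: 2096 → excluded.
Retained (n=11): Σ = 5495, mean = 5495/11 = 499.545

500 ms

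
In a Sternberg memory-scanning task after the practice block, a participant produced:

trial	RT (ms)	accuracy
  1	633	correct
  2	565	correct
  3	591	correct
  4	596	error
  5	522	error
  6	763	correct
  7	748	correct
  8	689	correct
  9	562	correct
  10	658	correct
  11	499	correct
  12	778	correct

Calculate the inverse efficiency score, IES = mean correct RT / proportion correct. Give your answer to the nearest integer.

Correct trials (n=10): 633, 565, 591, 763, 748, 689, 562, 658, 499, 778
Mean correct RT = 6486/10 = 648.6000 ms
Proportion correct = 10/12
IES = 648.6000 / (10/12) = 778.320 ms

778 ms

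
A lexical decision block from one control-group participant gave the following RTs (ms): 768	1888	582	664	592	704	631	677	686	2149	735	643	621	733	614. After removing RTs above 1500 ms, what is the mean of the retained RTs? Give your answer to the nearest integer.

Excluded: 1888, 2149
Retained (n=13): Σ = 8650
Mean = 8650/13 = 665.3846

665 ms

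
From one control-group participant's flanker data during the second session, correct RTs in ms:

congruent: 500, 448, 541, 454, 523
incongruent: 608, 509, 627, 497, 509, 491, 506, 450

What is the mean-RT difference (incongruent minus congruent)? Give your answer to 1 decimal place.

31.4 ms

M(congruent) = 2466/5 = 493.200
M(incongruent) = 4197/8 = 524.625
Difference = 524.625 − 493.200 = 31.425 ms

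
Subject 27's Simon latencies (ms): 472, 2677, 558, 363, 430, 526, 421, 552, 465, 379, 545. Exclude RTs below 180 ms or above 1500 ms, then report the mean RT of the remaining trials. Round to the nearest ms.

Excluded: 2677
Retained (n=10): Σ = 4711
Mean = 4711/10 = 471.1000

471 ms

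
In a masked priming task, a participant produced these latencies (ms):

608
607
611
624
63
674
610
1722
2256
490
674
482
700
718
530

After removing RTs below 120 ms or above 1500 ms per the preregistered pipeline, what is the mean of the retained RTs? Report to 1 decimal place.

610.7 ms

Excluded: 63, 1722, 2256
Retained (n=12): Σ = 7328
Mean = 7328/12 = 610.6667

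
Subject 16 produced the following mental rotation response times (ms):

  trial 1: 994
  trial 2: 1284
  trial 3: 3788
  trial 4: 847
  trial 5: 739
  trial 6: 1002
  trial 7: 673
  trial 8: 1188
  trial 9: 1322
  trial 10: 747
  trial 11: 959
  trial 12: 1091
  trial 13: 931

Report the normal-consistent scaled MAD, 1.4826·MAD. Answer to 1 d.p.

287.6 ms

Sorted: 673, 739, 747, 847, 931, 959, 994, 1002, 1091, 1188, 1284, 1322, 3788 → median = 994
|x − 994| sorted: 0, 8, 35, 63, 97, 147, 194, 247, 255, 290, 321, 328, 2794 → MAD = 194
Robust SD ≈ 1.4826 × 194 = 287.624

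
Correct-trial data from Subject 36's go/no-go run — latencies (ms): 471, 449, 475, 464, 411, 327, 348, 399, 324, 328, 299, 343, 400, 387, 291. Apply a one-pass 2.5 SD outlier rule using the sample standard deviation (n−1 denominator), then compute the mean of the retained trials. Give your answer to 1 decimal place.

381.1 ms

n = 15, ΣRT = 5716, M = 381.067
Σ(x−M)² = 56400.93; s = √(56400.93/14) = 63.472
Cutoffs: 381.067 ± 2.5·63.472 → [222.4, 539.7]
No RTs fall outside the cutoffs; all 15 retained. Mean = 5716/15 = 381.067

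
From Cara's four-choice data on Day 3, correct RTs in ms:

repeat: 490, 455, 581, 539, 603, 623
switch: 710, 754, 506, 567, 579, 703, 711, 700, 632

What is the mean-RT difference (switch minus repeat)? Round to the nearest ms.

103 ms

M(repeat) = 3291/6 = 548.500
M(switch) = 5862/9 = 651.333
Difference = 651.333 − 548.500 = 102.833 ms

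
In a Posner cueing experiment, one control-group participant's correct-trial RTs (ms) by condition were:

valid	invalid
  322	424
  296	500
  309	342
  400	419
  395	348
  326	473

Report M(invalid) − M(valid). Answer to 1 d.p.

76.3 ms

M(valid) = 2048/6 = 341.333
M(invalid) = 2506/6 = 417.667
Difference = 417.667 − 341.333 = 76.333 ms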